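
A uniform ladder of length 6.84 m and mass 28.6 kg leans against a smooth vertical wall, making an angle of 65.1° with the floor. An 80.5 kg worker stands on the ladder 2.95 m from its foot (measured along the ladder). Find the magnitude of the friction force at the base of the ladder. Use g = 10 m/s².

Taking torques about the foot of the ladder:
Ladder weight 28.6×10 = 286 N acts at 3.42 m along the ladder; its horizontal arm is 3.42·cos65.1° = 1.44 m → τ = 411.8 N·m clockwise.
Worker: 80.5×10 = 805 N at 2.95 m → arm 1.242 m → τ = 999.8 N·m clockwise.
Wall normal N acts horizontally at the top; its moment arm is the height L sinθ = 6.84·sin65.1° = 6.204 m, counterclockwise.
Balancing moments: N × 6.204 = 1412, giving N = 228 N.
ΣFx = 0: friction at the foot balances the wall's push, so f = N_wall = 228 N.

f ≈ 228 N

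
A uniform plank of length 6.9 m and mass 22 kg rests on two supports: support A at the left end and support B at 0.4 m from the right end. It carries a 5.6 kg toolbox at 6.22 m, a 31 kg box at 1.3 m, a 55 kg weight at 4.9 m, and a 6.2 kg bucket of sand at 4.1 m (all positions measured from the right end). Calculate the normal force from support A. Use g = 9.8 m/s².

Choose support B as the axis so its reaction then has zero moment arm.
Beam weight: 22 × 9.8 = 215.6 N down at 3.45 m → arm 3.05 m, τ = 215.6 × 3.05 = 657.6 N·m counterclockwise.
Toolbox: 5.6 × 9.8 = 54.88 N down at 6.22 m → arm 5.82 m, τ = 54.88 × 5.82 = 319.4 N·m counterclockwise.
Box: 31 × 9.8 = 303.8 N down at 1.3 m → arm 0.9 m, τ = 303.8 × 0.9 = 273.4 N·m counterclockwise.
Weight: 55 × 9.8 = 539 N down at 4.9 m → arm 4.5 m, τ = 539 × 4.5 = 2426 N·m counterclockwise.
Bucket of sand: 6.2 × 9.8 = 60.76 N down at 4.1 m → arm 3.7 m, τ = 60.76 × 3.7 = 224.8 N·m counterclockwise.
Net load moment about support B = 3901 N·m counterclockwise.
Reaction R at support A is upward at 6.9 m, arm 6.5 m → moment R × 6.5 clockwise.
Balancing moments: R × 6.5 = 3901, giving R = 600 N.

R_A ≈ 600 N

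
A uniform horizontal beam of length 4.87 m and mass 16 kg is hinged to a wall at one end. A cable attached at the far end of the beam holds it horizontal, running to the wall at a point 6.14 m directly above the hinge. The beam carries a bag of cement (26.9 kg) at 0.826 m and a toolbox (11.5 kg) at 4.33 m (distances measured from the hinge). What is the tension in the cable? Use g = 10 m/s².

T ≈ 291 N

Take moments about the hinge.
Beam weight: 16 × 10 = 160 N down at 2.435 m → arm 2.435 m, τ = 160 × 2.435 = 389.6 N·m clockwise.
Bag of cement: 26.9 × 10 = 269 N down at 0.826 m → arm 0.826 m, τ = 269 × 0.826 = 222.2 N·m clockwise.
Toolbox: 11.5 × 10 = 115 N down at 4.33 m → arm 4.33 m, τ = 115 × 4.33 = 497.9 N·m clockwise.
Total clockwise load moment = 1110 N·m.
The cable tension T acts at 4.87 m; only its component perpendicular to the beam, T sinθ, produces torque. sinθ = h/√(h²+d²) = 6.14/√(6.14²+4.87²) = 0.7835.
Balancing moments: T × 4.87 × 0.7835 = 1110, giving T = 1110 / 3.816 = 291 N.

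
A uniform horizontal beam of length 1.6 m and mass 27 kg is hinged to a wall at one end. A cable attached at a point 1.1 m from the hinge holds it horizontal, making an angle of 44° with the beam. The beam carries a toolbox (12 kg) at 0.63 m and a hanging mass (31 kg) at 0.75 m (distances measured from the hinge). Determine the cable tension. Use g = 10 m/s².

Sum moments about the hinge (the unknown hinge reaction has zero arm there).
Beam weight: 27 × 10 = 270 N down at 0.8 m → arm 0.8 m, τ = 270 × 0.8 = 216 N·m clockwise.
Toolbox: 12 × 10 = 120 N down at 0.63 m → arm 0.63 m, τ = 120 × 0.63 = 75.6 N·m clockwise.
Hanging mass: 31 × 10 = 310 N down at 0.75 m → arm 0.75 m, τ = 310 × 0.75 = 232.5 N·m clockwise.
Total clockwise load moment = 524.1 N·m.
The cable tension T acts at 1.1 m; only its component perpendicular to the beam, T sinθ, produces torque. sin 44° = 0.6947.
For rotational equilibrium, T × 1.1 × 0.6947 = 524.1, so T = 524.1 / 0.7642 = 686 N.

T ≈ 686 N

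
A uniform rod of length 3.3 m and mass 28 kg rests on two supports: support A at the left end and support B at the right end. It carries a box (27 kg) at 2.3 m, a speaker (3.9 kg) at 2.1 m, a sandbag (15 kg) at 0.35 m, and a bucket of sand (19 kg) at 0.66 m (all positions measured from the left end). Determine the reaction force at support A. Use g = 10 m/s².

R_A ≈ 522 N

About support B:
Beam weight: 28 × 10 = 280 N down at 1.65 m → arm 1.65 m, τ = 280 × 1.65 = 462 N·m counterclockwise.
Box: 27 × 10 = 270 N down at 2.3 m → arm 1 m, τ = 270 × 1 = 270 N·m counterclockwise.
Speaker: 3.9 × 10 = 39 N down at 2.1 m → arm 1.2 m, τ = 39 × 1.2 = 46.8 N·m counterclockwise.
Sandbag: 15 × 10 = 150 N down at 0.35 m → arm 2.95 m, τ = 150 × 2.95 = 442.5 N·m counterclockwise.
Bucket of sand: 19 × 10 = 190 N down at 0.66 m → arm 2.64 m, τ = 190 × 2.64 = 501.6 N·m counterclockwise.
Net load moment about support B = 1723 N·m counterclockwise.
Reaction R at support A is upward at 0 m, arm 3.3 m → moment R × 3.3 clockwise.
For rotational equilibrium, R × 3.3 = 1723, so R = 522 N.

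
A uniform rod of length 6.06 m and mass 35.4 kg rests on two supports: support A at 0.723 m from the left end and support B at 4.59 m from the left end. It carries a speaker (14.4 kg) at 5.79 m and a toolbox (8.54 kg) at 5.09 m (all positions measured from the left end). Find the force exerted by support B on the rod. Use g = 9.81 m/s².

Sum moments about support A (its reaction then has zero moment arm).
Beam weight: 35.4 × 9.81 = 347.3 N down at 3.03 m → arm 2.307 m, τ = 347.3 × 2.307 = 801.2 N·m clockwise.
Speaker: 14.4 × 9.81 = 141.3 N down at 5.79 m → arm 5.067 m, τ = 141.3 × 5.067 = 716 N·m clockwise.
Toolbox: 8.54 × 9.81 = 83.78 N down at 5.09 m → arm 4.367 m, τ = 83.78 × 4.367 = 365.9 N·m clockwise.
Net load moment about support A = 1883 N·m clockwise.
Reaction R at support B is upward at 4.59 m, arm 3.867 m → moment R × 3.867 counterclockwise.
Setting net torque to zero: R × 3.867 = 1883 → R = 487 N.

R_B ≈ 487 N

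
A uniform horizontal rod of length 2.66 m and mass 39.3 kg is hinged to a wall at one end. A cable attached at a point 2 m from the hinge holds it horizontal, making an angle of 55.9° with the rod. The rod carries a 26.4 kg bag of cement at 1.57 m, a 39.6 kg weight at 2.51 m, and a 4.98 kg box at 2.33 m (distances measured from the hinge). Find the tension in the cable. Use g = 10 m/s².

Taking torques about the hinge:
Beam weight: 39.3 × 10 = 393 N down at 1.33 m → arm 1.33 m, τ = 393 × 1.33 = 522.7 N·m clockwise.
Bag of cement: 26.4 × 10 = 264 N down at 1.57 m → arm 1.57 m, τ = 264 × 1.57 = 414.5 N·m clockwise.
Weight: 39.6 × 10 = 396 N down at 2.51 m → arm 2.51 m, τ = 396 × 2.51 = 994 N·m clockwise.
Box: 4.98 × 10 = 49.8 N down at 2.33 m → arm 2.33 m, τ = 49.8 × 2.33 = 116 N·m clockwise.
Total clockwise load moment = 2047 N·m.
The cable tension T acts at 2 m; only its component perpendicular to the rod, T sinθ, produces torque. sin 55.9° = 0.8281.
Balancing moments: T × 2 × 0.8281 = 2047, giving T = 2047 / 1.656 = 1240 N.

T ≈ 1240 N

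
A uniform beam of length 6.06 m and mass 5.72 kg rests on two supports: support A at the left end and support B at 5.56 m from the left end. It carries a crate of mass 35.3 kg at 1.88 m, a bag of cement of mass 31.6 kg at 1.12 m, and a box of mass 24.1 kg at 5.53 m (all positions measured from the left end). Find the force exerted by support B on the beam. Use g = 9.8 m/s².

Sum moments about support A (its reaction then has zero moment arm).
Beam weight: 5.72 × 9.8 = 56.06 N down at 3.03 m → arm 3.03 m, τ = 56.06 × 3.03 = 169.9 N·m clockwise.
Crate: 35.3 × 9.8 = 345.9 N down at 1.88 m → arm 1.88 m, τ = 345.9 × 1.88 = 650.3 N·m clockwise.
Bag of cement: 31.6 × 9.8 = 309.7 N down at 1.12 m → arm 1.12 m, τ = 309.7 × 1.12 = 346.9 N·m clockwise.
Box: 24.1 × 9.8 = 236.2 N down at 5.53 m → arm 5.53 m, τ = 236.2 × 5.53 = 1306 N·m clockwise.
Net load moment about support A = 2473 N·m clockwise.
Reaction R at support B is upward at 5.56 m, arm 5.56 m → moment R × 5.56 counterclockwise.
Setting net torque to zero: R × 5.56 = 2473 → R = 445 N.

R_B ≈ 445 N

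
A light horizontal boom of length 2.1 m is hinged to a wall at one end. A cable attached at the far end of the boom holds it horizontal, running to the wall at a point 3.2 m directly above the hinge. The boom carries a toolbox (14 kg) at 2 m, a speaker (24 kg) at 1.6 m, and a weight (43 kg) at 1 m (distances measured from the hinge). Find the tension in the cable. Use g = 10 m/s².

T ≈ 623 N

Take moments about the hinge.
Toolbox: 14 × 10 = 140 N down at 2 m → arm 2 m, τ = 140 × 2 = 280 N·m clockwise.
Speaker: 24 × 10 = 240 N down at 1.6 m → arm 1.6 m, τ = 240 × 1.6 = 384 N·m clockwise.
Weight: 43 × 10 = 430 N down at 1 m → arm 1 m, τ = 430 × 1 = 430 N·m clockwise.
Total clockwise load moment = 1094 N·m.
The cable tension T acts at 2.1 m; only its component perpendicular to the boom, T sinθ, produces torque. sinθ = h/√(h²+d²) = 3.2/√(3.2²+2.1²) = 0.836.
Balancing moments: T × 2.1 × 0.836 = 1094, giving T = 1094 / 1.756 = 623 N.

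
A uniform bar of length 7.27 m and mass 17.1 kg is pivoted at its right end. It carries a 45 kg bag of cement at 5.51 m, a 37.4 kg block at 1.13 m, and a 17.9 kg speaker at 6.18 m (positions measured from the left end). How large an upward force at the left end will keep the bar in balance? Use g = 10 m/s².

F ≈ 537 N

Take moments about the right end.
Beam weight: 17.1 × 10 = 171 N down at 3.635 m → arm 3.635 m, τ = 171 × 3.635 = 621.6 N·m counterclockwise.
Bag of cement: 45 × 10 = 450 N down at 5.51 m → arm 1.76 m, τ = 450 × 1.76 = 792 N·m counterclockwise.
Block: 37.4 × 10 = 374 N down at 1.13 m → arm 6.14 m, τ = 374 × 6.14 = 2296 N·m counterclockwise.
Speaker: 17.9 × 10 = 179 N down at 6.18 m → arm 1.09 m, τ = 179 × 1.09 = 195.1 N·m counterclockwise.
Net moment of the loads = 3905 N·m counterclockwise.
The upward force F acts at the left end, arm 7.27 m, giving F × 7.27 clockwise.
For rotational equilibrium, F × 7.27 = 3905, so F = 3905 / 7.27 = 537 N.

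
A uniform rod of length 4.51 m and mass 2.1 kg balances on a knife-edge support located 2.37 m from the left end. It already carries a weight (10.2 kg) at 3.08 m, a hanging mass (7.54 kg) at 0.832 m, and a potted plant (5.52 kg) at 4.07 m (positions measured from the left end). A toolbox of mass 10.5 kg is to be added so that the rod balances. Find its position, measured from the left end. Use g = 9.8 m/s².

Taking torques about the knife-edge support (at 2.37 m from the left end):
Beam weight: 2.1 × 9.8 = 20.58 N down at 2.255 m → arm 0.115 m, τ = 20.58 × 0.115 = 2.367 N·m counterclockwise.
Weight: 10.2 × 9.8 = 99.96 N down at 3.08 m → arm 0.71 m, τ = 99.96 × 0.71 = 70.97 N·m clockwise.
Hanging mass: 7.54 × 9.8 = 73.89 N down at 0.832 m → arm 1.538 m, τ = 73.89 × 1.538 = 113.6 N·m counterclockwise.
Potted plant: 5.52 × 9.8 = 54.1 N down at 4.07 m → arm 1.7 m, τ = 54.1 × 1.7 = 91.97 N·m clockwise.
Net moment of existing loads = 46.97 N·m clockwise.
The toolbox weighs 10.5 × 9.8 = 102.9 N and must supply an equal counterclockwise moment, so its lever arm about the knife-edge support is 46.97 / 102.9 = 0.456 m.
That puts it at 2.37 − 0.456 = 1.91 m from the left end.

x ≈ 1.91 m from the left end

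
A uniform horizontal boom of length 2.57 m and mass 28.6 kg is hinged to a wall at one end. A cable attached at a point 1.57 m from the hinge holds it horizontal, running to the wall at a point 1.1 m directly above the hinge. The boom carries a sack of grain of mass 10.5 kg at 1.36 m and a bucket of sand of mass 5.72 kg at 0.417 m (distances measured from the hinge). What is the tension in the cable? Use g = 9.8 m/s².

Taking torques about the hinge:
Beam weight: 28.6 × 9.8 = 280.3 N down at 1.285 m → arm 1.285 m, τ = 280.3 × 1.285 = 360.2 N·m clockwise.
Sack of grain: 10.5 × 9.8 = 102.9 N down at 1.36 m → arm 1.36 m, τ = 102.9 × 1.36 = 139.9 N·m clockwise.
Bucket of sand: 5.72 × 9.8 = 56.06 N down at 0.417 m → arm 0.417 m, τ = 56.06 × 0.417 = 23.38 N·m clockwise.
Total clockwise load moment = 523.5 N·m.
The cable tension T acts at 1.57 m; only its component perpendicular to the boom, T sinθ, produces torque. sinθ = h/√(h²+d²) = 1.1/√(1.1²+1.57²) = 0.5738.
For rotational equilibrium, T × 1.57 × 0.5738 = 523.5, so T = 523.5 / 0.9009 = 581 N.

T ≈ 581 N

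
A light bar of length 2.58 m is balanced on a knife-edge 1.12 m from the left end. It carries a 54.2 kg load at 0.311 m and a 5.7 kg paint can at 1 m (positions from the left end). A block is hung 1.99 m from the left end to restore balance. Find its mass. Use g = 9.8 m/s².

m ≈ 51.2 kg

Take moments about the knife-edge (at 1.12 m from the left end).
Load: 54.2 × 9.8 = 531.2 N down at 0.311 m → arm 0.809 m, τ = 531.2 × 0.809 = 429.7 N·m counterclockwise.
Paint can: 5.7 × 9.8 = 55.86 N down at 1 m → arm 0.12 m, τ = 55.86 × 0.12 = 6.703 N·m counterclockwise.
Net moment of known loads = 436.4 N·m counterclockwise.
An unknown mass m at 1.99 m has arm 0.87 m; its moment is m·g·0.87 clockwise.
Balancing moments: m × 9.8 × 0.87 = 436.4, giving m = 436.4 / (9.8 × 0.87) = 51.2 kg.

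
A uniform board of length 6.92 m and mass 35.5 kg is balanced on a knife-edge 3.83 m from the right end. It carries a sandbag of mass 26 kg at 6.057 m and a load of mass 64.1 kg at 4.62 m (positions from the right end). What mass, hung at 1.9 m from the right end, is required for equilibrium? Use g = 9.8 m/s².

m ≈ 49.4 kg

Take moments about the knife-edge (at 3.83 m from the right end).
Beam weight: 35.5 × 9.8 = 347.9 N down at 3.46 m → arm 0.37 m, τ = 347.9 × 0.37 = 128.7 N·m clockwise.
Sandbag: 26 × 9.8 = 254.8 N down at 6.057 m → arm 2.227 m, τ = 254.8 × 2.227 = 567.4 N·m counterclockwise.
Load: 64.1 × 9.8 = 628.2 N down at 4.62 m → arm 0.79 m, τ = 628.2 × 0.79 = 496.3 N·m counterclockwise.
Net moment of known loads = 935 N·m counterclockwise.
An unknown mass m at 1.9 m has arm 1.93 m; its moment is m·g·1.93 clockwise.
For rotational equilibrium, m × 9.8 × 1.93 = 935, so m = 935 / (9.8 × 1.93) = 49.4 kg.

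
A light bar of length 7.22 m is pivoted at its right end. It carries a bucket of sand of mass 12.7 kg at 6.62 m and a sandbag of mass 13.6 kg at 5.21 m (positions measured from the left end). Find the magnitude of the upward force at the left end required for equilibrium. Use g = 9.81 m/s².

Taking torques about the right end:
Bucket of sand: 12.7 × 9.81 = 124.6 N down at 6.62 m → arm 0.6 m, τ = 124.6 × 0.6 = 74.76 N·m counterclockwise.
Sandbag: 13.6 × 9.81 = 133.4 N down at 5.21 m → arm 2.01 m, τ = 133.4 × 2.01 = 268.1 N·m counterclockwise.
Net moment of the loads = 342.9 N·m counterclockwise.
The upward force F acts at the left end, arm 7.22 m, giving F × 7.22 clockwise.
Balancing moments: F × 7.22 = 342.9, giving F = 342.9 / 7.22 = 47.5 N.

F ≈ 47.5 N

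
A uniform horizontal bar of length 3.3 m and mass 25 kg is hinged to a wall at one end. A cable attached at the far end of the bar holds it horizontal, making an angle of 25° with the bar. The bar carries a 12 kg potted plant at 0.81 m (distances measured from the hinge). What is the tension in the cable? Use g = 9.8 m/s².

Sum moments about the hinge (the unknown hinge reaction has zero arm there).
Beam weight: 25 × 9.8 = 245 N down at 1.65 m → arm 1.65 m, τ = 245 × 1.65 = 404.2 N·m clockwise.
Potted plant: 12 × 9.8 = 117.6 N down at 0.81 m → arm 0.81 m, τ = 117.6 × 0.81 = 95.26 N·m clockwise.
Total clockwise load moment = 499.5 N·m.
The cable tension T acts at 3.3 m; only its component perpendicular to the bar, T sinθ, produces torque. sin 25° = 0.4226.
Στ = 0 ⇒ T × 3.3 × 0.4226 = 499.5 ⇒ T = 499.5 / 1.395 = 358 N.

T ≈ 358 N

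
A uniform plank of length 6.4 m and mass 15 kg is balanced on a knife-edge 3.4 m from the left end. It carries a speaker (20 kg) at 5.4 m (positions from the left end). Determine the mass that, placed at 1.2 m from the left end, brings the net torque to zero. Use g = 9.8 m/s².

m ≈ 16.8 kg

Sum moments about the knife-edge (at 3.4 m from the left end) (the support reaction has zero arm there).
Beam weight: 15 × 9.8 = 147 N down at 3.2 m → arm 0.2 m, τ = 147 × 0.2 = 29.4 N·m counterclockwise.
Speaker: 20 × 9.8 = 196 N down at 5.4 m → arm 2 m, τ = 196 × 2 = 392 N·m clockwise.
Net moment of known loads = 362.6 N·m clockwise.
An unknown mass m at 1.2 m has arm 2.2 m; its moment is m·g·2.2 counterclockwise.
Στ = 0 ⇒ m × 9.8 × 2.2 = 362.6 ⇒ m = 362.6 / (9.8 × 2.2) = 16.8 kg.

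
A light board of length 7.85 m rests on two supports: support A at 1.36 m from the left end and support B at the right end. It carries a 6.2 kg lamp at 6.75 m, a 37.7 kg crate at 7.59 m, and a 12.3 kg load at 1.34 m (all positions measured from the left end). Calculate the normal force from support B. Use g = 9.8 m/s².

Choose support A as the axis so its reaction then has zero moment arm.
Lamp: 6.2 × 9.8 = 60.76 N down at 6.75 m → arm 5.39 m, τ = 60.76 × 5.39 = 327.5 N·m clockwise.
Crate: 37.7 × 9.8 = 369.5 N down at 7.59 m → arm 6.23 m, τ = 369.5 × 6.23 = 2302 N·m clockwise.
Load: 12.3 × 9.8 = 120.5 N down at 1.34 m → arm 0.02 m, τ = 120.5 × 0.02 = 2.41 N·m counterclockwise.
Net load moment about support A = 2627 N·m clockwise.
Reaction R at support B is upward at 7.85 m, arm 6.49 m → moment R × 6.49 counterclockwise.
Στ = 0 ⇒ R × 6.49 = 2627 ⇒ R = 405 N.

R_B ≈ 405 N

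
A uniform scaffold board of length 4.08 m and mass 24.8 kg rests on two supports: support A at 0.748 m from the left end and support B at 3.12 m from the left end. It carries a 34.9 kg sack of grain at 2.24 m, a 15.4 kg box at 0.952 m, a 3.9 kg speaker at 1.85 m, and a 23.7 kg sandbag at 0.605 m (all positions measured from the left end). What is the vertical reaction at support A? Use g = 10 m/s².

R_A ≈ 655 N

Choose support B as the axis so its reaction then has zero moment arm.
Beam weight: 24.8 × 10 = 248 N down at 2.04 m → arm 1.08 m, τ = 248 × 1.08 = 267.8 N·m counterclockwise.
Sack of grain: 34.9 × 10 = 349 N down at 2.24 m → arm 0.88 m, τ = 349 × 0.88 = 307.1 N·m counterclockwise.
Box: 15.4 × 10 = 154 N down at 0.952 m → arm 2.168 m, τ = 154 × 2.168 = 333.9 N·m counterclockwise.
Speaker: 3.9 × 10 = 39 N down at 1.85 m → arm 1.27 m, τ = 39 × 1.27 = 49.53 N·m counterclockwise.
Sandbag: 23.7 × 10 = 237 N down at 0.605 m → arm 2.515 m, τ = 237 × 2.515 = 596.1 N·m counterclockwise.
Net load moment about support B = 1554 N·m counterclockwise.
Reaction R at support A is upward at 0.748 m, arm 2.372 m → moment R × 2.372 clockwise.
For rotational equilibrium, R × 2.372 = 1554, so R = 655 N.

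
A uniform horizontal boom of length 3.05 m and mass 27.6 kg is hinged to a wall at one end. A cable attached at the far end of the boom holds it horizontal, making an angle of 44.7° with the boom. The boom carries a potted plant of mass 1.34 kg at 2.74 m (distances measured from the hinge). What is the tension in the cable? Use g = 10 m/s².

T ≈ 213 N

Choose the hinge as the axis so the unknown hinge reaction has zero arm there.
Beam weight: 27.6 × 10 = 276 N down at 1.525 m → arm 1.525 m, τ = 276 × 1.525 = 420.9 N·m clockwise.
Potted plant: 1.34 × 10 = 13.4 N down at 2.74 m → arm 2.74 m, τ = 13.4 × 2.74 = 36.72 N·m clockwise.
Total clockwise load moment = 457.6 N·m.
The cable tension T acts at 3.05 m; only its component perpendicular to the boom, T sinθ, produces torque. sin 44.7° = 0.7034.
Setting net torque to zero: T × 3.05 × 0.7034 = 457.6 → T = 457.6 / 2.145 = 213 N.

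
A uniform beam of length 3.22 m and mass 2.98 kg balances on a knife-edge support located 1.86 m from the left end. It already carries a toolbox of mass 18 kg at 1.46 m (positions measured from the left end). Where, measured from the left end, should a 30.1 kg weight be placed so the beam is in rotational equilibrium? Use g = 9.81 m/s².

Choose the knife-edge support (at 1.86 m from the left end) as the axis so the support reaction has zero arm there.
Beam weight: 2.98 × 9.81 = 29.23 N down at 1.61 m → arm 0.25 m, τ = 29.23 × 0.25 = 7.308 N·m counterclockwise.
Toolbox: 18 × 9.81 = 176.6 N down at 1.46 m → arm 0.4 m, τ = 176.6 × 0.4 = 70.64 N·m counterclockwise.
Net moment of existing loads = 77.95 N·m counterclockwise.
The weight weighs 30.1 × 9.81 = 295.3 N and must supply an equal clockwise moment, so its lever arm about the knife-edge support is 77.95 / 295.3 = 0.264 m.
That puts it at 1.86 + 0.264 = 2.12 m from the left end.

x ≈ 2.12 m from the left end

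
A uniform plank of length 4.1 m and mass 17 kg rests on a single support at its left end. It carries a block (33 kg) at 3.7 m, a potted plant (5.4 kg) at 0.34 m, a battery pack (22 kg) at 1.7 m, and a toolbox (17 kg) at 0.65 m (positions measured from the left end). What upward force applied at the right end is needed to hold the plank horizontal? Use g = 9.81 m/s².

F ≈ 496 N

Sum moments about the left end (the unknown pivot reaction has zero arm there).
Beam weight: 17 × 9.81 = 166.8 N down at 2.05 m → arm 2.05 m, τ = 166.8 × 2.05 = 341.9 N·m clockwise.
Block: 33 × 9.81 = 323.7 N down at 3.7 m → arm 3.7 m, τ = 323.7 × 3.7 = 1198 N·m clockwise.
Potted plant: 5.4 × 9.81 = 52.97 N down at 0.34 m → arm 0.34 m, τ = 52.97 × 0.34 = 18.01 N·m clockwise.
Battery pack: 22 × 9.81 = 215.8 N down at 1.7 m → arm 1.7 m, τ = 215.8 × 1.7 = 366.9 N·m clockwise.
Toolbox: 17 × 9.81 = 166.8 N down at 0.65 m → arm 0.65 m, τ = 166.8 × 0.65 = 108.4 N·m clockwise.
Net moment of the loads = 2033 N·m clockwise.
The upward force F acts at the right end, arm 4.1 m, giving F × 4.1 counterclockwise.
Setting net torque to zero: F × 4.1 = 2033 → F = 2033 / 4.1 = 496 N.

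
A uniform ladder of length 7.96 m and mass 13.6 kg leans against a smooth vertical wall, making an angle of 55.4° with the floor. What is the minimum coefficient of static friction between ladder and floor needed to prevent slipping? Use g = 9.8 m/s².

μ_min ≈ 0.345

About the foot of the ladder:
Ladder weight 13.6×9.8 = 133.3 N acts at 3.98 m along the ladder; its horizontal arm is 3.98·cos55.4° = 2.26 m → τ = 301.3 N·m clockwise.
Wall normal N acts horizontally at the top; its moment arm is the height L sinθ = 7.96·sin55.4° = 6.552 m, counterclockwise.
Balancing moments: N × 6.552 = 301.3, giving N = 45.99 N.
ΣFx = 0 ⇒ f = N_wall = 45.99 N. ΣFy = 0 ⇒ N_floor = 133.3 N.
μ_min = f / N_floor = 45.99 / 133.3 = 0.345.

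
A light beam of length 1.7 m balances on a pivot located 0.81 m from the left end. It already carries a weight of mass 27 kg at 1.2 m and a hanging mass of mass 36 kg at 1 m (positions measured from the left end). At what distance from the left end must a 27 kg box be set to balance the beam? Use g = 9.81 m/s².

x ≈ 0.167 m from the left end

Sum moments about the pivot (at 0.81 m from the left end) (the support reaction has zero arm there).
Weight: 27 × 9.81 = 264.9 N down at 1.2 m → arm 0.39 m, τ = 264.9 × 0.39 = 103.3 N·m clockwise.
Hanging mass: 36 × 9.81 = 353.2 N down at 1 m → arm 0.19 m, τ = 353.2 × 0.19 = 67.11 N·m clockwise.
Net moment of existing loads = 170.4 N·m clockwise.
The box weighs 27 × 9.81 = 264.9 N and must supply an equal counterclockwise moment, so its lever arm about the pivot is 170.4 / 264.9 = 0.643 m.
That puts it at 0.81 − 0.643 = 0.167 m from the left end.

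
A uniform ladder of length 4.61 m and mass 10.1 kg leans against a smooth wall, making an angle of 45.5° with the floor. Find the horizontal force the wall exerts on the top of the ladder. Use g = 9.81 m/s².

N_wall ≈ 48.7 N

Take moments about the foot of the ladder.
Ladder weight 10.1×9.81 = 99.08 N acts at 2.305 m along the ladder; its horizontal arm is 2.305·cos45.5° = 1.616 m → τ = 160.1 N·m clockwise.
Wall normal N acts horizontally at the top; its moment arm is the height L sinθ = 4.61·sin45.5° = 3.288 m, counterclockwise.
Balancing moments: N × 3.288 = 160.1, giving N = 48.7 N.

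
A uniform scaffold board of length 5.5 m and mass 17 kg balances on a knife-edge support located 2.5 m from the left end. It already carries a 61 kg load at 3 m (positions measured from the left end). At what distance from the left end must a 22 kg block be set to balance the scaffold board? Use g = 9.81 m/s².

Take moments about the knife-edge support (at 2.5 m from the left end).
Beam weight: 17 × 9.81 = 166.8 N down at 2.75 m → arm 0.25 m, τ = 166.8 × 0.25 = 41.7 N·m clockwise.
Load: 61 × 9.81 = 598.4 N down at 3 m → arm 0.5 m, τ = 598.4 × 0.5 = 299.2 N·m clockwise.
Net moment of existing loads = 340.9 N·m clockwise.
The block weighs 22 × 9.81 = 215.8 N and must supply an equal counterclockwise moment, so its lever arm about the knife-edge support is 340.9 / 215.8 = 1.58 m.
That puts it at 2.5 − 1.58 = 0.92 m from the left end.

x ≈ 0.92 m from the left end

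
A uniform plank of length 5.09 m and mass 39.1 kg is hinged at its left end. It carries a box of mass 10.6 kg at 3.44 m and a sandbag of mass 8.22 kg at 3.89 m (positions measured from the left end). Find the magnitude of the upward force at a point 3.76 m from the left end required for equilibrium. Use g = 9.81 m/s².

Choose the left end as the axis so the unknown pivot reaction has zero arm there.
Beam weight: 39.1 × 9.81 = 383.6 N down at 2.545 m → arm 2.545 m, τ = 383.6 × 2.545 = 976.3 N·m clockwise.
Box: 10.6 × 9.81 = 104 N down at 3.44 m → arm 3.44 m, τ = 104 × 3.44 = 357.8 N·m clockwise.
Sandbag: 8.22 × 9.81 = 80.64 N down at 3.89 m → arm 3.89 m, τ = 80.64 × 3.89 = 313.7 N·m clockwise.
Net moment of the loads = 1648 N·m clockwise.
The upward force F acts at a point 3.76 m from the left end, arm 3.76 m, giving F × 3.76 counterclockwise.
Στ = 0 ⇒ F × 3.76 = 1648 ⇒ F = 1648 / 3.76 = 438 N.

F ≈ 438 N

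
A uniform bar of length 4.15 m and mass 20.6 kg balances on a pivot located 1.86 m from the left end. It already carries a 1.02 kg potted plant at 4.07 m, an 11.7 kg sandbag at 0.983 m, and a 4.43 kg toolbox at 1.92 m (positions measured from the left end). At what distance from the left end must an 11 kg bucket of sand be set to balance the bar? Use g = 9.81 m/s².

Take moments about the pivot (at 1.86 m from the left end).
Beam weight: 20.6 × 9.81 = 202.1 N down at 2.075 m → arm 0.215 m, τ = 202.1 × 0.215 = 43.45 N·m clockwise.
Potted plant: 1.02 × 9.81 = 10.01 N down at 4.07 m → arm 2.21 m, τ = 10.01 × 2.21 = 22.12 N·m clockwise.
Sandbag: 11.7 × 9.81 = 114.8 N down at 0.983 m → arm 0.877 m, τ = 114.8 × 0.877 = 100.7 N·m counterclockwise.
Toolbox: 4.43 × 9.81 = 43.46 N down at 1.92 m → arm 0.06 m, τ = 43.46 × 0.06 = 2.608 N·m clockwise.
Net moment of existing loads = 32.52 N·m counterclockwise.
The bucket of sand weighs 11 × 9.81 = 107.9 N and must supply an equal clockwise moment, so its lever arm about the pivot is 32.52 / 107.9 = 0.301 m.
That puts it at 1.86 + 0.301 = 2.16 m from the left end.

x ≈ 2.16 m from the left end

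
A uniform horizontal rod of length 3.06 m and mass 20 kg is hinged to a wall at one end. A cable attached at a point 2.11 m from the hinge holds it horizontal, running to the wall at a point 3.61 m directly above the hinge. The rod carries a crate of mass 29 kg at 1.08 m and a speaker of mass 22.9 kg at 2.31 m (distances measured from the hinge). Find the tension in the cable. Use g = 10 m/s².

T ≈ 630 N

About the hinge:
Beam weight: 20 × 10 = 200 N down at 1.53 m → arm 1.53 m, τ = 200 × 1.53 = 306 N·m clockwise.
Crate: 29 × 10 = 290 N down at 1.08 m → arm 1.08 m, τ = 290 × 1.08 = 313.2 N·m clockwise.
Speaker: 22.9 × 10 = 229 N down at 2.31 m → arm 2.31 m, τ = 229 × 2.31 = 529 N·m clockwise.
Total clockwise load moment = 1148 N·m.
The cable tension T acts at 2.11 m; only its component perpendicular to the rod, T sinθ, produces torque. sinθ = h/√(h²+d²) = 3.61/√(3.61²+2.11²) = 0.8633.
Setting net torque to zero: T × 2.11 × 0.8633 = 1148 → T = 1148 / 1.822 = 630 N.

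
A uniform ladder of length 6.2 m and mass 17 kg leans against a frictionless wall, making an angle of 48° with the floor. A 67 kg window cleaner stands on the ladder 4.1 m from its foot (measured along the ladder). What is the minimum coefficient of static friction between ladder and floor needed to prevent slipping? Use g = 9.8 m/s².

μ_min ≈ 0.566

Sum moments about the foot of the ladder (the floor normal and friction both act there and drop out).
Ladder weight 17×9.8 = 166.6 N acts at 3.1 m along the ladder; its horizontal arm is 3.1·cos48° = 2.074 m → τ = 345.5 N·m clockwise.
Window cleaner: 67×9.8 = 656.6 N at 4.1 m → arm 2.743 m → τ = 1801 N·m clockwise.
Wall normal N acts horizontally at the top; its moment arm is the height L sinθ = 6.2·sin48° = 4.607 m, counterclockwise.
Balancing moments: N × 4.607 = 2146, giving N = 465.8 N.
ΣFx = 0 ⇒ f = N_wall = 465.8 N. ΣFy = 0 ⇒ N_floor = 823.2 N.
μ_min = f / N_floor = 465.8 / 823.2 = 0.566.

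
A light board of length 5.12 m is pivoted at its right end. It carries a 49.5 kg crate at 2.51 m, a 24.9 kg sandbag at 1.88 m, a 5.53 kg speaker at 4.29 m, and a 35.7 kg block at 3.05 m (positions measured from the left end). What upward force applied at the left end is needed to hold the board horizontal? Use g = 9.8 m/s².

Taking torques about the right end:
Crate: 49.5 × 9.8 = 485.1 N down at 2.51 m → arm 2.61 m, τ = 485.1 × 2.61 = 1266 N·m counterclockwise.
Sandbag: 24.9 × 9.8 = 244 N down at 1.88 m → arm 3.24 m, τ = 244 × 3.24 = 790.6 N·m counterclockwise.
Speaker: 5.53 × 9.8 = 54.19 N down at 4.29 m → arm 0.83 m, τ = 54.19 × 0.83 = 44.98 N·m counterclockwise.
Block: 35.7 × 9.8 = 349.9 N down at 3.05 m → arm 2.07 m, τ = 349.9 × 2.07 = 724.3 N·m counterclockwise.
Net moment of the loads = 2826 N·m counterclockwise.
The upward force F acts at the left end, arm 5.12 m, giving F × 5.12 clockwise.
For rotational equilibrium, F × 5.12 = 2826, so F = 2826 / 5.12 = 552 N.

F ≈ 552 N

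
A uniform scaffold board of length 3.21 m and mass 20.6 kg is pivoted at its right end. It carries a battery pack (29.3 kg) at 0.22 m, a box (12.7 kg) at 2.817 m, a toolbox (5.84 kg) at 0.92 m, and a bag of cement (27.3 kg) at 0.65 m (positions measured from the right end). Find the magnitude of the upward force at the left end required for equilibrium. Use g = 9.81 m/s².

F ≈ 301 N

About the right end:
Beam weight: 20.6 × 9.81 = 202.1 N down at 1.605 m → arm 1.605 m, τ = 202.1 × 1.605 = 324.4 N·m counterclockwise.
Battery pack: 29.3 × 9.81 = 287.4 N down at 0.22 m → arm 0.22 m, τ = 287.4 × 0.22 = 63.23 N·m counterclockwise.
Box: 12.7 × 9.81 = 124.6 N down at 2.817 m → arm 2.817 m, τ = 124.6 × 2.817 = 351 N·m counterclockwise.
Toolbox: 5.84 × 9.81 = 57.29 N down at 0.92 m → arm 0.92 m, τ = 57.29 × 0.92 = 52.71 N·m counterclockwise.
Bag of cement: 27.3 × 9.81 = 267.8 N down at 0.65 m → arm 0.65 m, τ = 267.8 × 0.65 = 174.1 N·m counterclockwise.
Net moment of the loads = 965.4 N·m counterclockwise.
The upward force F acts at the left end, arm 3.21 m, giving F × 3.21 clockwise.
Balancing moments: F × 3.21 = 965.4, giving F = 965.4 / 3.21 = 301 N.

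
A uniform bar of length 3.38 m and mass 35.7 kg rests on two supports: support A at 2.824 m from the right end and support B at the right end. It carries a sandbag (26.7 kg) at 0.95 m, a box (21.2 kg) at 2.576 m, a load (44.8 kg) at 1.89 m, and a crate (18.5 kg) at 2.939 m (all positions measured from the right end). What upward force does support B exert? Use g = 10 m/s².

Choose support A as the axis so its reaction then has zero moment arm.
Beam weight: 35.7 × 10 = 357 N down at 1.69 m → arm 1.134 m, τ = 357 × 1.134 = 404.8 N·m clockwise.
Sandbag: 26.7 × 10 = 267 N down at 0.95 m → arm 1.874 m, τ = 267 × 1.874 = 500.4 N·m clockwise.
Box: 21.2 × 10 = 212 N down at 2.576 m → arm 0.248 m, τ = 212 × 0.248 = 52.58 N·m clockwise.
Load: 44.8 × 10 = 448 N down at 1.89 m → arm 0.934 m, τ = 448 × 0.934 = 418.4 N·m clockwise.
Crate: 18.5 × 10 = 185 N down at 2.939 m → arm 0.115 m, τ = 185 × 0.115 = 21.28 N·m counterclockwise.
Net load moment about support A = 1355 N·m clockwise.
Reaction R at support B is upward at 0 m, arm 2.824 m → moment R × 2.824 counterclockwise.
Setting net torque to zero: R × 2.824 = 1355 → R = 480 N.

R_B ≈ 480 N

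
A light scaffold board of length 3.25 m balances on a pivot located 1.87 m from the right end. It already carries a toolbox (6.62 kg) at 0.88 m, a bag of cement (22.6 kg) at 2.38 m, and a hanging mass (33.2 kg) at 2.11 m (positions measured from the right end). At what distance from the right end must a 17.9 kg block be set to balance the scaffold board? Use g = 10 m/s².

x ≈ 1.15 m from the right end

Take moments about the pivot (at 1.87 m from the right end).
Toolbox: 6.62 × 10 = 66.2 N down at 0.88 m → arm 0.99 m, τ = 66.2 × 0.99 = 65.54 N·m clockwise.
Bag of cement: 22.6 × 10 = 226 N down at 2.38 m → arm 0.51 m, τ = 226 × 0.51 = 115.3 N·m counterclockwise.
Hanging mass: 33.2 × 10 = 332 N down at 2.11 m → arm 0.24 m, τ = 332 × 0.24 = 79.68 N·m counterclockwise.
Net moment of existing loads = 129.4 N·m counterclockwise.
The block weighs 17.9 × 10 = 179 N and must supply an equal clockwise moment, so its lever arm about the pivot is 129.4 / 179 = 0.723 m.
That puts it at 1.87 − 0.723 = 1.15 m from the right end.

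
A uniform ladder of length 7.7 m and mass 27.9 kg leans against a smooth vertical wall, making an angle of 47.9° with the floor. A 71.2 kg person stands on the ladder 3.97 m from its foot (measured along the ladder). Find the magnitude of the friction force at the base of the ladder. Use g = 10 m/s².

f ≈ 458 N

Choose the foot of the ladder as the axis so the floor normal and friction both act there and drop out.
Ladder weight 27.9×10 = 279 N acts at 3.85 m along the ladder; its horizontal arm is 3.85·cos47.9° = 2.581 m → τ = 720.1 N·m clockwise.
Person: 71.2×10 = 712 N at 3.97 m → arm 2.662 m → τ = 1895 N·m clockwise.
Wall normal N acts horizontally at the top; its moment arm is the height L sinθ = 7.7·sin47.9° = 5.713 m, counterclockwise.
For rotational equilibrium, N × 5.713 = 2615, so N = 458 N.
ΣFx = 0: friction at the foot balances the wall's push, so f = N_wall = 458 N.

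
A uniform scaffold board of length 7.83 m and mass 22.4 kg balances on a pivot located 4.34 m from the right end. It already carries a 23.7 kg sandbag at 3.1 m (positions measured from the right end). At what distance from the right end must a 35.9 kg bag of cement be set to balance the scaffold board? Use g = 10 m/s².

Sum moments about the pivot (at 4.34 m from the right end) (the support reaction has zero arm there).
Beam weight: 22.4 × 10 = 224 N down at 3.915 m → arm 0.425 m, τ = 224 × 0.425 = 95.2 N·m clockwise.
Sandbag: 23.7 × 10 = 237 N down at 3.1 m → arm 1.24 m, τ = 237 × 1.24 = 293.9 N·m clockwise.
Net moment of existing loads = 389.1 N·m clockwise.
The bag of cement weighs 35.9 × 10 = 359 N and must supply an equal counterclockwise moment, so its lever arm about the pivot is 389.1 / 359 = 1.08 m.
That puts it at 4.34 + 1.08 = 5.42 m from the right end.

x ≈ 5.42 m from the right end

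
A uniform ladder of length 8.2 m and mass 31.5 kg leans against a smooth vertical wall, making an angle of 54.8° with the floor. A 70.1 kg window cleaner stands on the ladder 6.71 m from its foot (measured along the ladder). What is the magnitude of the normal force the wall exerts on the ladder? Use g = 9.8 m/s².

N_wall ≈ 505 N

Choose the foot of the ladder as the axis so the floor normal and friction both act there and drop out.
Ladder weight 31.5×9.8 = 308.7 N acts at 4.1 m along the ladder; its horizontal arm is 4.1·cos54.8° = 2.363 m → τ = 729.5 N·m clockwise.
Window cleaner: 70.1×9.8 = 687 N at 6.71 m → arm 3.868 m → τ = 2657 N·m clockwise.
Wall normal N acts horizontally at the top; its moment arm is the height L sinθ = 8.2·sin54.8° = 6.701 m, counterclockwise.
Στ = 0 ⇒ N × 6.701 = 3386 ⇒ N = 505 N.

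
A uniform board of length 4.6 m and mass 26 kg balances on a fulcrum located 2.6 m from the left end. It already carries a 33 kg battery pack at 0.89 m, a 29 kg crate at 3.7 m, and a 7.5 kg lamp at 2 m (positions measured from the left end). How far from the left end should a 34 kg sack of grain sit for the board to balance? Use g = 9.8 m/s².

x ≈ 3.68 m from the left end

Taking torques about the fulcrum (at 2.6 m from the left end):
Beam weight: 26 × 9.8 = 254.8 N down at 2.3 m → arm 0.3 m, τ = 254.8 × 0.3 = 76.44 N·m counterclockwise.
Battery pack: 33 × 9.8 = 323.4 N down at 0.89 m → arm 1.71 m, τ = 323.4 × 1.71 = 553 N·m counterclockwise.
Crate: 29 × 9.8 = 284.2 N down at 3.7 m → arm 1.1 m, τ = 284.2 × 1.1 = 312.6 N·m clockwise.
Lamp: 7.5 × 9.8 = 73.5 N down at 2 m → arm 0.6 m, τ = 73.5 × 0.6 = 44.1 N·m counterclockwise.
Net moment of existing loads = 360.9 N·m counterclockwise.
The sack of grain weighs 34 × 9.8 = 333.2 N and must supply an equal clockwise moment, so its lever arm about the fulcrum is 360.9 / 333.2 = 1.08 m.
That puts it at 2.6 + 1.08 = 3.68 m from the left end.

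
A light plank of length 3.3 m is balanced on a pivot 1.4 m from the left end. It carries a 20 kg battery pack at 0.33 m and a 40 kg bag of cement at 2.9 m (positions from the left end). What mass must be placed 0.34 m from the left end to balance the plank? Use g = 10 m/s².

Take moments about the pivot (at 1.4 m from the left end).
Battery pack: 20 × 10 = 200 N down at 0.33 m → arm 1.07 m, τ = 200 × 1.07 = 214 N·m counterclockwise.
Bag of cement: 40 × 10 = 400 N down at 2.9 m → arm 1.5 m, τ = 400 × 1.5 = 600 N·m clockwise.
Net moment of known loads = 386 N·m clockwise.
An unknown mass m at 0.34 m has arm 1.06 m; its moment is m·g·1.06 counterclockwise.
Στ = 0 ⇒ m × 10 × 1.06 = 386 ⇒ m = 386 / (10 × 1.06) = 36.4 kg.

m ≈ 36.4 kg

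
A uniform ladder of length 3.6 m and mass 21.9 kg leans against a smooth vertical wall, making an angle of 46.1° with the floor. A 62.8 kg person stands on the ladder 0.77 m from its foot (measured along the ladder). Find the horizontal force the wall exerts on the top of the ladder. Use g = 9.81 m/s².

About the foot of the ladder:
Ladder weight 21.9×9.81 = 214.8 N acts at 1.8 m along the ladder; its horizontal arm is 1.8·cos46.1° = 1.248 m → τ = 268.1 N·m clockwise.
Person: 62.8×9.81 = 616.1 N at 0.77 m → arm 0.5339 m → τ = 328.9 N·m clockwise.
Wall normal N acts horizontally at the top; its moment arm is the height L sinθ = 3.6·sin46.1° = 2.594 m, counterclockwise.
Balancing moments: N × 2.594 = 597, giving N = 230 N.

N_wall ≈ 230 N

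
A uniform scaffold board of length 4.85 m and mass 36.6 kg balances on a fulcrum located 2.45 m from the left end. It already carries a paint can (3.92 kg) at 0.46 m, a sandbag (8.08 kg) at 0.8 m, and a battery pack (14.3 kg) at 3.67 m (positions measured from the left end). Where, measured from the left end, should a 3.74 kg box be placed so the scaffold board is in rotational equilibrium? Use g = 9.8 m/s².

Sum moments about the fulcrum (at 2.45 m from the left end) (the support reaction has zero arm there).
Beam weight: 36.6 × 9.8 = 358.7 N down at 2.425 m → arm 0.025 m, τ = 358.7 × 0.025 = 8.967 N·m counterclockwise.
Paint can: 3.92 × 9.8 = 38.42 N down at 0.46 m → arm 1.99 m, τ = 38.42 × 1.99 = 76.46 N·m counterclockwise.
Sandbag: 8.08 × 9.8 = 79.18 N down at 0.8 m → arm 1.65 m, τ = 79.18 × 1.65 = 130.6 N·m counterclockwise.
Battery pack: 14.3 × 9.8 = 140.1 N down at 3.67 m → arm 1.22 m, τ = 140.1 × 1.22 = 170.9 N·m clockwise.
Net moment of existing loads = 45.13 N·m counterclockwise.
The box weighs 3.74 × 9.8 = 36.65 N and must supply an equal clockwise moment, so its lever arm about the fulcrum is 45.13 / 36.65 = 1.23 m.
That puts it at 2.45 + 1.23 = 3.68 m from the left end.

x ≈ 3.68 m from the left end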